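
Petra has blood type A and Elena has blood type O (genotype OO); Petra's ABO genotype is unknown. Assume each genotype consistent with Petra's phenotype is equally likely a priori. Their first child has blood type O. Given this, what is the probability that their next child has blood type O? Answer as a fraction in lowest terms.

Possible genotypes: Petra ∈ {AA, AO}; Elena ∈ {OO}.
Weight each parental genotype pair by prior × P(type-O child):
  AO × OO: posterior weight 1; P(next child type O) = 1/2.
Weighted sum = 1/2.

1/2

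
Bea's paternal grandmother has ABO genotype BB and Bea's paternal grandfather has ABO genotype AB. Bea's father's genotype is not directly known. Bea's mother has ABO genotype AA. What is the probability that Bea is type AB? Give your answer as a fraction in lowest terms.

Bea's father's ABO genotype from BB × AB: 1/2 AB, 1/2 BB.
Crossing each possibility with the mother AA and summing P(type AB): 1/2·1/2 + 1/2·1 = 3/4.

3/4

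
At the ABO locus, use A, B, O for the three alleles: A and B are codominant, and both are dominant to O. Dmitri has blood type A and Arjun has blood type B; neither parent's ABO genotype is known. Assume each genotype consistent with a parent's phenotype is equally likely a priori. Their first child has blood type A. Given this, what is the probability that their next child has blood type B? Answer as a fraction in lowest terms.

Possible genotypes: Dmitri ∈ {AA, AO}; Arjun ∈ {BB, BO}.
Weight each parental genotype pair by prior × P(type-A child):
  AA × BO: posterior weight 2/3; P(next child type B) = 0.
  AO × BO: posterior weight 1/3; P(next child type B) = 1/4.
Weighted sum = 1/12.

1/12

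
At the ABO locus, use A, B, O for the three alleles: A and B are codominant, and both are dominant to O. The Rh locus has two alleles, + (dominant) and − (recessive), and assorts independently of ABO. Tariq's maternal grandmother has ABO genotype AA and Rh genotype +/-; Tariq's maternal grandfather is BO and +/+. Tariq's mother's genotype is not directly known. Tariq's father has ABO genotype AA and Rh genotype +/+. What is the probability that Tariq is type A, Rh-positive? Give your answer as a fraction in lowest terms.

3/4

Tariq's mother's ABO genotype from AA × BO: 1/2 AB, 1/2 AO.
Crossing each possibility with the father AA and summing P(type A): 1/2·1/2 + 1/2·1 = 3/4.
Similarly for Rh via the mother's Rh distribution: P(Rh+) = 1.
Independent loci: 3/4 × 1 = 3/4.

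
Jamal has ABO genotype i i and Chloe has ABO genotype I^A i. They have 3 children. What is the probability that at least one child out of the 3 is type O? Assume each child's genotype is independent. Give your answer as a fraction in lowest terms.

ABO cross i i × I^A i → 1/2 O, 1/2 A.
So P(type O) = 1/2 per child.
P(none) = (1/2)^3 = 1/8; P(at least one) = 1 − 1/8 = 7/8.

7/8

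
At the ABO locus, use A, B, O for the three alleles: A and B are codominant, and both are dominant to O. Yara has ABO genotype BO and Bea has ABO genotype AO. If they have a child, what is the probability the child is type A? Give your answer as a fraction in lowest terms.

ABO cross BO × AO → offspring phenotypes: 1/4 O, 1/4 A, 1/4 B, 1/4 AB.
So P(type A) = 1/4.

1/4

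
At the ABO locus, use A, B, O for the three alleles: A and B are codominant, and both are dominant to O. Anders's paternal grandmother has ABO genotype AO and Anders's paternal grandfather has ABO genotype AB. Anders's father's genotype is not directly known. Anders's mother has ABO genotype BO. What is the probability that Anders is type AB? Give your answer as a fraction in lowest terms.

Anders's father's ABO genotype from AO × AB: 1/4 AA, 1/4 AB, 1/4 AO, 1/4 BO.
Crossing each possibility with the mother BO and summing P(type AB): 1/4·1/2 + 1/4·1/4 + 1/4·1/4 + 1/4·0 = 1/4.

1/4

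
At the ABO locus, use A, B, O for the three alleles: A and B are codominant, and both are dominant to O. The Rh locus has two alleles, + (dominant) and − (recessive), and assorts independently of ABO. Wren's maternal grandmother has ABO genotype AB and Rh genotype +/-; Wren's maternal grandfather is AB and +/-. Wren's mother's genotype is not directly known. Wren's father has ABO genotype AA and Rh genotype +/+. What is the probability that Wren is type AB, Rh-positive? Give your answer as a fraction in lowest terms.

1/2

Wren's mother's ABO genotype from AB × AB: 1/4 AA, 1/2 AB, 1/4 BB.
Crossing each possibility with the father AA and summing P(type AB): 1/4·0 + 1/2·1/2 + 1/4·1 = 1/2.
Similarly for Rh via the mother's Rh distribution: P(Rh+) = 1.
Independent loci: 1/2 × 1 = 1/2.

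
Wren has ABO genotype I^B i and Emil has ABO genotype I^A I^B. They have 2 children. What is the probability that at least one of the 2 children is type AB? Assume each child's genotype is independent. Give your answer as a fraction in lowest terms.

ABO cross I^B i × I^A I^B → 1/4 A, 1/2 B, 1/4 AB.
So P(type AB) = 1/4 per child.
P(none) = (3/4)^2 = 9/16; P(at least one) = 1 − 9/16 = 7/16.

7/16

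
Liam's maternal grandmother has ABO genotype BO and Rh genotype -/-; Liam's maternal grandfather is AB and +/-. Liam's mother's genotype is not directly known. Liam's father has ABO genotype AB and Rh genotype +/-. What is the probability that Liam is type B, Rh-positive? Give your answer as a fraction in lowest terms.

Liam's mother's ABO genotype from BO × AB: 1/4 AB, 1/4 AO, 1/4 BB, 1/4 BO.
Crossing each possibility with the father AB and summing P(type B): 1/4·1/4 + 1/4·1/4 + 1/4·1/2 + 1/4·1/2 = 3/8.
Similarly for Rh via the mother's Rh distribution: P(Rh+) = 5/8.
Independent loci: 3/8 × 5/8 = 15/64.

15/64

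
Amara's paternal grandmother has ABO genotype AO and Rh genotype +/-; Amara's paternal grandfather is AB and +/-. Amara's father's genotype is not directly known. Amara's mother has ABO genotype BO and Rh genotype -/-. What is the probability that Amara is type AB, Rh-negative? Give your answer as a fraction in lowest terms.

Amara's father's ABO genotype from AO × AB: 1/4 AA, 1/4 AB, 1/4 AO, 1/4 BO.
Crossing each possibility with the mother BO and summing P(type AB): 1/4·1/2 + 1/4·1/4 + 1/4·1/4 + 1/4·0 = 1/4.
Similarly for Rh via the father's Rh distribution: P(Rh-) = 1/2.
Independent loci: 1/4 × 1/2 = 1/8.

1/8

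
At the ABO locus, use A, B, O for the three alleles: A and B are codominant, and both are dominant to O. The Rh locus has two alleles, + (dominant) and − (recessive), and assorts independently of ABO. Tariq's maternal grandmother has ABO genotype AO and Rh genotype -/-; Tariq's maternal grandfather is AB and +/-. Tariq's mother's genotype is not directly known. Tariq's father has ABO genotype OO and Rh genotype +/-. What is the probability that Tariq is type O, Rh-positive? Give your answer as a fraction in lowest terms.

5/32

Tariq's mother's ABO genotype from AO × AB: 1/4 AA, 1/4 AB, 1/4 AO, 1/4 BO.
Crossing each possibility with the father OO and summing P(type O): 1/4·0 + 1/4·0 + 1/4·1/2 + 1/4·1/2 = 1/4.
Similarly for Rh via the mother's Rh distribution: P(Rh+) = 5/8.
Independent loci: 1/4 × 5/8 = 5/32.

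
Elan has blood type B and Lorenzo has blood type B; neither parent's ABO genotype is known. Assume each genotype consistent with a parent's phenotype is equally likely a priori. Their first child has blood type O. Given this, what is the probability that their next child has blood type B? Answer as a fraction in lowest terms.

Possible genotypes: Elan ∈ {BB, BO}; Lorenzo ∈ {BB, BO}.
Weight each parental genotype pair by prior × P(type-O child):
  BO × BO: posterior weight 1; P(next child type B) = 3/4.
Weighted sum = 3/4.

3/4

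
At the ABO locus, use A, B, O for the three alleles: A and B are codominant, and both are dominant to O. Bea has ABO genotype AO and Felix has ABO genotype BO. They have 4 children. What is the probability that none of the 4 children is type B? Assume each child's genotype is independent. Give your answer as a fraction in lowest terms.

81/256

ABO cross AO × BO → 1/4 O, 1/4 A, 1/4 B, 1/4 AB.
So P(type B) = 1/4 per child.
P(not type B) = 3/4 for one child; (3/4)^4 = 81/256.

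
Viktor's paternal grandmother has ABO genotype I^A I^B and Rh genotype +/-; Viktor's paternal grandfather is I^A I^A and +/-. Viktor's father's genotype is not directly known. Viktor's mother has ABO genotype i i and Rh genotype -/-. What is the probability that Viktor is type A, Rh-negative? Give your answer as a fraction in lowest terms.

3/8

Viktor's father's ABO genotype from I^A I^B × I^A I^A: 1/2 I^A I^A, 1/2 I^A I^B.
Crossing each possibility with the mother i i and summing P(type A): 1/2·1 + 1/2·1/2 = 3/4.
Similarly for Rh via the father's Rh distribution: P(Rh-) = 1/2.
Independent loci: 3/4 × 1/2 = 3/8.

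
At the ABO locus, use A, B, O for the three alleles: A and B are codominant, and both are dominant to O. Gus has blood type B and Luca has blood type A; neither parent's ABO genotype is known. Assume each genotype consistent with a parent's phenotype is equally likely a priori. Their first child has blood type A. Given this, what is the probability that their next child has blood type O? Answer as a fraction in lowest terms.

Possible genotypes: Gus ∈ {BB, BO}; Luca ∈ {AA, AO}.
Weight each parental genotype pair by prior × P(type-A child):
  BO × AA: posterior weight 2/3; P(next child type O) = 0.
  BO × AO: posterior weight 1/3; P(next child type O) = 1/4.
Weighted sum = 1/12.

1/12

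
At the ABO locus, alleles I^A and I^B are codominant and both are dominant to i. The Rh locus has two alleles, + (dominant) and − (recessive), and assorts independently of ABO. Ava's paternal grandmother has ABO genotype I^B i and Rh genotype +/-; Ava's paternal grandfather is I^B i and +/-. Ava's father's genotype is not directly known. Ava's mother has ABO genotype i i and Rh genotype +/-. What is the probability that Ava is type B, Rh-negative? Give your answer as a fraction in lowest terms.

Ava's father's ABO genotype from I^B i × I^B i: 1/4 I^B I^B, 1/2 I^B i, 1/4 i i.
Crossing each possibility with the mother i i and summing P(type B): 1/4·1 + 1/2·1/2 + 1/4·0 = 1/2.
Similarly for Rh via the father's Rh distribution: P(Rh-) = 1/4.
Independent loci: 1/2 × 1/4 = 1/8.

1/8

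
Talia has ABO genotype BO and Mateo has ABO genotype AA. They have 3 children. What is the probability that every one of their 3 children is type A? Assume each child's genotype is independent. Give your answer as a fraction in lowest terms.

1/8

ABO cross BO × AA → 1/2 A, 1/2 AB.
So P(type A) = 1/2 per child.
All 3 independent: (1/2)^3 = 1/8.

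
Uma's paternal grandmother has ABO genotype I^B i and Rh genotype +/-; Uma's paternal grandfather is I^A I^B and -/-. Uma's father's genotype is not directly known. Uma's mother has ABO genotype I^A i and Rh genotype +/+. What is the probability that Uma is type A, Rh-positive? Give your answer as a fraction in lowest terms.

Uma's father's ABO genotype from I^B i × I^A I^B: 1/4 I^A I^B, 1/4 I^A i, 1/4 I^B I^B, 1/4 I^B i.
Crossing each possibility with the mother I^A i and summing P(type A): 1/4·1/2 + 1/4·3/4 + 1/4·0 + 1/4·1/4 = 3/8.
Similarly for Rh via the father's Rh distribution: P(Rh+) = 1.
Independent loci: 3/8 × 1 = 3/8.

3/8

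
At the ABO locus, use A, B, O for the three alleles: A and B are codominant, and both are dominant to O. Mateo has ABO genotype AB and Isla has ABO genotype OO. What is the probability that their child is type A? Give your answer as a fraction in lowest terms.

ABO cross AB × OO → offspring phenotypes: 1/2 A, 1/2 B.
So P(type A) = 1/2.

1/2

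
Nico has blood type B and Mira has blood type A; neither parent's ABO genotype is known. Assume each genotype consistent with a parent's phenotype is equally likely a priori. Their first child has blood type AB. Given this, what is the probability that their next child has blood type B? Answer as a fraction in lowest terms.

5/36

Possible genotypes: Nico ∈ {I^B I^B, I^B i}; Mira ∈ {I^A I^A, I^A i}.
Weight each parental genotype pair by prior × P(type-AB child):
  I^B I^B × I^A I^A: posterior weight 4/9; P(next child type B) = 0.
  I^B I^B × I^A i: posterior weight 2/9; P(next child type B) = 1/2.
  I^B i × I^A I^A: posterior weight 2/9; P(next child type B) = 0.
  I^B i × I^A i: posterior weight 1/9; P(next child type B) = 1/4.
Weighted sum = 5/36.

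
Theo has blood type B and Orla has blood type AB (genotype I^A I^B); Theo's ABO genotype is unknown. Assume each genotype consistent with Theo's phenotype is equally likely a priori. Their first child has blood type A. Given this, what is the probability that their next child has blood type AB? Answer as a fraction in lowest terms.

Possible genotypes: Theo ∈ {I^B I^B, I^B i}; Orla ∈ {I^A I^B}.
Weight each parental genotype pair by prior × P(type-A child):
  I^B i × I^A I^B: posterior weight 1; P(next child type AB) = 1/4.
Weighted sum = 1/4.

1/4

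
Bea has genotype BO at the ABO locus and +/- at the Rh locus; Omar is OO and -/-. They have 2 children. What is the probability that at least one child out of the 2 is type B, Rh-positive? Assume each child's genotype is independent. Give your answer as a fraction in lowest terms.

7/16

ABO cross BO × OO → 1/2 O, 1/2 B.
Rh cross +/- × -/- → 1/2 Rh+, 1/2 Rh-; so P(type B, Rh-positive) = 1/2 × 1/2 = 1/4 per child.
P(none) = (3/4)^2 = 9/16; P(at least one) = 1 − 9/16 = 7/16.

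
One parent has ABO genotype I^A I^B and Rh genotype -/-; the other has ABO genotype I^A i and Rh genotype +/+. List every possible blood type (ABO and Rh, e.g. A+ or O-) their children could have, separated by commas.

Gametes from I^A I^B × I^A i give offspring ABO genotypes I^A I^A, I^A I^B, I^A i, I^B i, i.e. phenotypes A, B, AB.
Rh cross -/- × +/+ → phenotypes Rh+.
Combining independently: A+, B+, AB+.

A+, B+, AB+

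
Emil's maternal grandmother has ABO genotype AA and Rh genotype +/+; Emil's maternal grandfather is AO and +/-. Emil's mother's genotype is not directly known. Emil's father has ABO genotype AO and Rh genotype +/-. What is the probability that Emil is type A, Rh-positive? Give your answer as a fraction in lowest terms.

Emil's mother's ABO genotype from AA × AO: 1/2 AA, 1/2 AO.
Crossing each possibility with the father AO and summing P(type A): 1/2·1 + 1/2·3/4 = 7/8.
Similarly for Rh via the mother's Rh distribution: P(Rh+) = 7/8.
Independent loci: 7/8 × 7/8 = 49/64.

49/64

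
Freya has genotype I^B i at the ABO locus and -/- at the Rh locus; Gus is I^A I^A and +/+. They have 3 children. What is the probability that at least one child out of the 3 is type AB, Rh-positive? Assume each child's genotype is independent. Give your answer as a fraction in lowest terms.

ABO cross I^B i × I^A I^A → 1/2 A, 1/2 AB.
Rh cross -/- × +/+ → 1 Rh+; so P(type AB, Rh-positive) = 1/2 × 1 = 1/2 per child.
P(none) = (1/2)^3 = 1/8; P(at least one) = 1 − 1/8 = 7/8.

7/8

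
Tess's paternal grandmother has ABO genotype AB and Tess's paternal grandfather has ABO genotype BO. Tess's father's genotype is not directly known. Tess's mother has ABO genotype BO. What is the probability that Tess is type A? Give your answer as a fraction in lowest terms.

Tess's father's ABO genotype from AB × BO: 1/4 AB, 1/4 AO, 1/4 BB, 1/4 BO.
Crossing each possibility with the mother BO and summing P(type A): 1/4·1/4 + 1/4·1/4 + 1/4·0 + 1/4·0 = 1/8.

1/8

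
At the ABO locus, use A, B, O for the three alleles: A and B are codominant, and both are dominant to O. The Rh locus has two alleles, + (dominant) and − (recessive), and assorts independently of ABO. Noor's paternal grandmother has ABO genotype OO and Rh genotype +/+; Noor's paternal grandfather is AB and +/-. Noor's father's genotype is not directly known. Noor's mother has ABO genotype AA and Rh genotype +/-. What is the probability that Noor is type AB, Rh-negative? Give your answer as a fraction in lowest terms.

Noor's father's ABO genotype from OO × AB: 1/2 AO, 1/2 BO.
Crossing each possibility with the mother AA and summing P(type AB): 1/2·0 + 1/2·1/2 = 1/4.
Similarly for Rh via the father's Rh distribution: P(Rh-) = 1/8.
Independent loci: 1/4 × 1/8 = 1/32.

1/32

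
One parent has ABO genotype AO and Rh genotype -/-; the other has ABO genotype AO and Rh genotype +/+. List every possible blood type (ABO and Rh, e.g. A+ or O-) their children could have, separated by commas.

Gametes from AO × AO give offspring ABO genotypes AA, AO, OO, i.e. phenotypes O, A.
Rh cross -/- × +/+ → phenotypes Rh+.
Combining independently: O+, A+.

O+, A+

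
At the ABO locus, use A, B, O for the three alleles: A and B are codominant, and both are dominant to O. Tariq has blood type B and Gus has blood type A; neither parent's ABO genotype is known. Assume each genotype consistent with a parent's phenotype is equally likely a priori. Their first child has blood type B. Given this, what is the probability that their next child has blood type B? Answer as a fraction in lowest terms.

Possible genotypes: Tariq ∈ {BB, BO}; Gus ∈ {AA, AO}.
Weight each parental genotype pair by prior × P(type-B child):
  BB × AO: posterior weight 2/3; P(next child type B) = 1/2.
  BO × AO: posterior weight 1/3; P(next child type B) = 1/4.
Weighted sum = 5/12.

5/12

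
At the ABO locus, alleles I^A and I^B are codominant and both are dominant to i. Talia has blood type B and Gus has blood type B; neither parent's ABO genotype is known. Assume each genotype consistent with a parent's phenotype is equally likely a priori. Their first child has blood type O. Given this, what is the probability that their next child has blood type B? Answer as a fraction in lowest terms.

3/4

Possible genotypes: Talia ∈ {I^B I^B, I^B i}; Gus ∈ {I^B I^B, I^B i}.
Weight each parental genotype pair by prior × P(type-O child):
  I^B i × I^B i: posterior weight 1; P(next child type B) = 3/4.
Weighted sum = 3/4.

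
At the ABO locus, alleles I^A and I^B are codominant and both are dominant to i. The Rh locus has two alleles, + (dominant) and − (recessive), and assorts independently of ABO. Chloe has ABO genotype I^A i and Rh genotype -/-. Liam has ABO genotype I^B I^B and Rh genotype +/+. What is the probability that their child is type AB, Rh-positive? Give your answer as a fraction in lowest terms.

1/2

ABO cross I^A i × I^B I^B → offspring phenotypes: 1/2 B, 1/2 AB.
Rh cross -/- × +/+ → 1 Rh+.
Independent loci: P(type AB, Rh-positive) = 1/2 × 1 = 1/2.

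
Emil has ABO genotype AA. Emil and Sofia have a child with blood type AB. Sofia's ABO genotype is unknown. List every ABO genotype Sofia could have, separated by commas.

For each candidate genotype of Sofia, check whether crossing it with AA can produce every observed child phenotype.
  AA → possible child types {A} ✗
  AB → possible child types {A, AB} ✓
  AO → possible child types {A} ✗
  BB → possible child types {AB} ✓
  BO → possible child types {A, AB} ✓
  OO → possible child types {A} ✗

AB, BB, BO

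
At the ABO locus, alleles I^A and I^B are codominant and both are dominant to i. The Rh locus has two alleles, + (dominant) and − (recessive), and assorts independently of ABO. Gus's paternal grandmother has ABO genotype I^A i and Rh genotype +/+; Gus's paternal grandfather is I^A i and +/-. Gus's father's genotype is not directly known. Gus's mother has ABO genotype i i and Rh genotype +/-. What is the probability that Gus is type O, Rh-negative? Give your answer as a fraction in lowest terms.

Gus's father's ABO genotype from I^A i × I^A i: 1/4 I^A I^A, 1/2 I^A i, 1/4 i i.
Crossing each possibility with the mother i i and summing P(type O): 1/4·0 + 1/2·1/2 + 1/4·1 = 1/2.
Similarly for Rh via the father's Rh distribution: P(Rh-) = 1/8.
Independent loci: 1/2 × 1/8 = 1/16.

1/16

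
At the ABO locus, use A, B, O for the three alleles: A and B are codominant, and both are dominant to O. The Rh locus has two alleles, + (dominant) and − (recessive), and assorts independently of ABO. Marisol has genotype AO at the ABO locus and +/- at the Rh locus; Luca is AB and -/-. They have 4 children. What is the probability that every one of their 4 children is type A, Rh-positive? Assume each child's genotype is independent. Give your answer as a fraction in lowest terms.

1/256

ABO cross AO × AB → 1/2 A, 1/4 B, 1/4 AB.
Rh cross +/- × -/- → 1/2 Rh+, 1/2 Rh-; so P(type A, Rh-positive) = 1/2 × 1/2 = 1/4 per child.
All 4 independent: (1/4)^4 = 1/256.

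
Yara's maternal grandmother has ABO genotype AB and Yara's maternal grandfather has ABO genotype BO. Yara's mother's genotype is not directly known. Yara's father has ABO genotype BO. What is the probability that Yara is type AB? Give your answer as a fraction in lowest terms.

1/8

Yara's mother's ABO genotype from AB × BO: 1/4 AB, 1/4 AO, 1/4 BB, 1/4 BO.
Crossing each possibility with the father BO and summing P(type AB): 1/4·1/4 + 1/4·1/4 + 1/4·0 + 1/4·0 = 1/8.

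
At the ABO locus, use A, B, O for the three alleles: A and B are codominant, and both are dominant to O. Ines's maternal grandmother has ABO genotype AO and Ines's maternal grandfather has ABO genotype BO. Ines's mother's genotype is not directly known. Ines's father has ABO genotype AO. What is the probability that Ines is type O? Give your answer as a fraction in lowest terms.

Ines's mother's ABO genotype from AO × BO: 1/4 AB, 1/4 AO, 1/4 BO, 1/4 OO.
Crossing each possibility with the father AO and summing P(type O): 1/4·0 + 1/4·1/4 + 1/4·1/4 + 1/4·1/2 = 1/4.

1/4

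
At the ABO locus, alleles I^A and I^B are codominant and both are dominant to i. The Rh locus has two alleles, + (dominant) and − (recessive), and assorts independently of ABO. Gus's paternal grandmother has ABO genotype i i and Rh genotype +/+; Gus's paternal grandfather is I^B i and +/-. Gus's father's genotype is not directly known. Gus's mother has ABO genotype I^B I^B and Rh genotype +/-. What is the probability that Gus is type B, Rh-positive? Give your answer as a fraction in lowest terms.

7/8

Gus's father's ABO genotype from i i × I^B i: 1/2 I^B i, 1/2 i i.
Crossing each possibility with the mother I^B I^B and summing P(type B): 1/2·1 + 1/2·1 = 1.
Similarly for Rh via the father's Rh distribution: P(Rh+) = 7/8.
Independent loci: 1 × 7/8 = 7/8.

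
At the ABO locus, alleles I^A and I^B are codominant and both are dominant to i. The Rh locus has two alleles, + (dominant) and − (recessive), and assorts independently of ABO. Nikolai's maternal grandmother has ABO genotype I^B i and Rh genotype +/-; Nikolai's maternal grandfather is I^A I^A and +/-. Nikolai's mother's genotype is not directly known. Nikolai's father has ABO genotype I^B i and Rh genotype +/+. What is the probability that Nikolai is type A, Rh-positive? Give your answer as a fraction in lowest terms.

1/4

Nikolai's mother's ABO genotype from I^B i × I^A I^A: 1/2 I^A I^B, 1/2 I^A i.
Crossing each possibility with the father I^B i and summing P(type A): 1/2·1/4 + 1/2·1/4 = 1/4.
Similarly for Rh via the mother's Rh distribution: P(Rh+) = 1.
Independent loci: 1/4 × 1 = 1/4.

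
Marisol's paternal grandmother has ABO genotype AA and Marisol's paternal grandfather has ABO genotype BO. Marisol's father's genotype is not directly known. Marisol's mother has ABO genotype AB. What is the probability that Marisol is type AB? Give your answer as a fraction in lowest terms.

Marisol's father's ABO genotype from AA × BO: 1/2 AB, 1/2 AO.
Crossing each possibility with the mother AB and summing P(type AB): 1/2·1/2 + 1/2·1/4 = 3/8.

3/8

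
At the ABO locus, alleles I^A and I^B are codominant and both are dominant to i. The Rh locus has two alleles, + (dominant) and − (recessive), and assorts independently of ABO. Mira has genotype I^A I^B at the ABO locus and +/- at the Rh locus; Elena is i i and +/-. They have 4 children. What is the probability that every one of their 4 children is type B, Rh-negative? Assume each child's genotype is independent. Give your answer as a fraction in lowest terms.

1/4096

ABO cross I^A I^B × i i → 1/2 A, 1/2 B.
Rh cross +/- × +/- → 3/4 Rh+, 1/4 Rh-; so P(type B, Rh-negative) = 1/2 × 1/4 = 1/8 per child.
All 4 independent: (1/8)^4 = 1/4096.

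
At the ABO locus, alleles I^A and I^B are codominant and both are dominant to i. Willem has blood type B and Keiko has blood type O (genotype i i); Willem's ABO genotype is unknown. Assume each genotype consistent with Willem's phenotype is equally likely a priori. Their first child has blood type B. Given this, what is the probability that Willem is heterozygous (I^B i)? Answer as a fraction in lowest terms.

1/3

Possible genotypes: Willem ∈ {I^B I^B, I^B i}; Keiko ∈ {i i}.
Weight each parental genotype pair by prior × P(type-B child):
  I^B I^B × i i: posterior weight 2/3.
  I^B i × i i: posterior weight 1/3.
Sum the posterior weight over pairs where Willem is I^B i: 1/3.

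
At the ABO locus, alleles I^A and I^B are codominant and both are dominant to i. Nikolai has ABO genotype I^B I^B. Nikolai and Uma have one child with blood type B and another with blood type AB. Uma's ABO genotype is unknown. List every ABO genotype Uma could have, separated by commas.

I^A I^B, I^A i

For each candidate genotype of Uma, check whether crossing it with I^B I^B can produce every observed child phenotype.
  I^A I^A → possible child types {AB} ✗
  I^A I^B → possible child types {B, AB} ✓
  I^A i → possible child types {B, AB} ✓
  I^B I^B → possible child types {B} ✗
  I^B i → possible child types {B} ✗
  i i → possible child types {B} ✗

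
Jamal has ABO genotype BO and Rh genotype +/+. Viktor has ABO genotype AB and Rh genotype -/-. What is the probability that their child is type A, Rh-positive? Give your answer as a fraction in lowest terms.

1/4

ABO cross BO × AB → offspring phenotypes: 1/4 A, 1/2 B, 1/4 AB.
Rh cross +/+ × -/- → 1 Rh+.
Independent loci: P(type A, Rh-positive) = 1/4 × 1 = 1/4.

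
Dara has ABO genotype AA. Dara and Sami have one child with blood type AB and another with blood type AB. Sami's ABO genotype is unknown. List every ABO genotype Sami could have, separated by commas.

AB, BB, BO

For each candidate genotype of Sami, check whether crossing it with AA can produce every observed child phenotype.
  AA → possible child types {A} ✗
  AB → possible child types {A, AB} ✓
  AO → possible child types {A} ✗
  BB → possible child types {AB} ✓
  BO → possible child types {A, AB} ✓
  OO → possible child types {A} ✗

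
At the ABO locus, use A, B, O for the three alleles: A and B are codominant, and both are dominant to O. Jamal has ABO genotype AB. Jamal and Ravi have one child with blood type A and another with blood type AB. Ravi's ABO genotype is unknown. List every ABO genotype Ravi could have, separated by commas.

For each candidate genotype of Ravi, check whether crossing it with AB can produce every observed child phenotype.
  AA → possible child types {A, AB} ✓
  AB → possible child types {A, B, AB} ✓
  AO → possible child types {A, B, AB} ✓
  BB → possible child types {B, AB} ✗
  BO → possible child types {A, B, AB} ✓
  OO → possible child types {A, B} ✗

AA, AB, AO, BO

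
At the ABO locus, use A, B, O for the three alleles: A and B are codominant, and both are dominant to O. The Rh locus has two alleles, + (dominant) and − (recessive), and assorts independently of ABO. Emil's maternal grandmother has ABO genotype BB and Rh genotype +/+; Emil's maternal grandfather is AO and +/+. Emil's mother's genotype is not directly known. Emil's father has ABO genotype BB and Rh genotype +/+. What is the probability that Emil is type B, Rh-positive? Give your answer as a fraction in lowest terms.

3/4

Emil's mother's ABO genotype from BB × AO: 1/2 AB, 1/2 BO.
Crossing each possibility with the father BB and summing P(type B): 1/2·1/2 + 1/2·1 = 3/4.
Similarly for Rh via the mother's Rh distribution: P(Rh+) = 1.
Independent loci: 3/4 × 1 = 3/4.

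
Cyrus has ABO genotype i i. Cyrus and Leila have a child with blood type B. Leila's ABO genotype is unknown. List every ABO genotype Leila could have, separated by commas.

I^A I^B, I^B I^B, I^B i

For each candidate genotype of Leila, check whether crossing it with i i can produce every observed child phenotype.
  I^A I^A → possible child types {A} ✗
  I^A I^B → possible child types {A, B} ✓
  I^A i → possible child types {O, A} ✗
  I^B I^B → possible child types {B} ✓
  I^B i → possible child types {O, B} ✓
  i i → possible child types {O} ✗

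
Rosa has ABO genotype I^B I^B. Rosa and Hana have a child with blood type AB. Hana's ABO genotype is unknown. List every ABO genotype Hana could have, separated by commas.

I^A I^A, I^A I^B, I^A i

For each candidate genotype of Hana, check whether crossing it with I^B I^B can produce every observed child phenotype.
  I^A I^A → possible child types {AB} ✓
  I^A I^B → possible child types {B, AB} ✓
  I^A i → possible child types {B, AB} ✓
  I^B I^B → possible child types {B} ✗
  I^B i → possible child types {B} ✗
  i i → possible child types {B} ✗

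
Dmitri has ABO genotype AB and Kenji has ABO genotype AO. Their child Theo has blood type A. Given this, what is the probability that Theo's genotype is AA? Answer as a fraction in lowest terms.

Cross AB × AO → 1/4 AA, 1/4 AB, 1/4 AO, 1/4 BO.
Type-A genotypes among offspring: AA (1/4), AO (1/4); total 1/2.
P(AA | type A) = (1/4) / (1/2) = 1/2.

1/2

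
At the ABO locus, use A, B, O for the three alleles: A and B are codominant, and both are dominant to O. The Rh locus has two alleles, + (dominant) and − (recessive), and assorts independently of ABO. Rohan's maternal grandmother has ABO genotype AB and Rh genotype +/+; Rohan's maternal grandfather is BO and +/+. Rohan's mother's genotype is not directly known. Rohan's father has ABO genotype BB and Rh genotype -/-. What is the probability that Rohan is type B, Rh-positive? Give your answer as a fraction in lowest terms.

3/4

Rohan's mother's ABO genotype from AB × BO: 1/4 AB, 1/4 AO, 1/4 BB, 1/4 BO.
Crossing each possibility with the father BB and summing P(type B): 1/4·1/2 + 1/4·1/2 + 1/4·1 + 1/4·1 = 3/4.
Similarly for Rh via the mother's Rh distribution: P(Rh+) = 1.
Independent loci: 3/4 × 1 = 3/4.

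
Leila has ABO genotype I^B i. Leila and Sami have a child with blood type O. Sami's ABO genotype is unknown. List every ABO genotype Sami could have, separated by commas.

For each candidate genotype of Sami, check whether crossing it with I^B i can produce every observed child phenotype.
  I^A I^A → possible child types {A, AB} ✗
  I^A I^B → possible child types {A, B, AB} ✗
  I^A i → possible child types {O, A, B, AB} ✓
  I^B I^B → possible child types {B} ✗
  I^B i → possible child types {O, B} ✓
  i i → possible child types {O, B} ✓

I^A i, I^B i, i i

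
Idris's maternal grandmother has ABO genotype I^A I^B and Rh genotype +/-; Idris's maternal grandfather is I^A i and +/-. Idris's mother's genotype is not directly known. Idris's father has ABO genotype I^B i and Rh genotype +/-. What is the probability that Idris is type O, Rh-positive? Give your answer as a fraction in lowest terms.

Idris's mother's ABO genotype from I^A I^B × I^A i: 1/4 I^A I^A, 1/4 I^A I^B, 1/4 I^A i, 1/4 I^B i.
Crossing each possibility with the father I^B i and summing P(type O): 1/4·0 + 1/4·0 + 1/4·1/4 + 1/4·1/4 = 1/8.
Similarly for Rh via the mother's Rh distribution: P(Rh+) = 3/4.
Independent loci: 1/8 × 3/4 = 3/32.

3/32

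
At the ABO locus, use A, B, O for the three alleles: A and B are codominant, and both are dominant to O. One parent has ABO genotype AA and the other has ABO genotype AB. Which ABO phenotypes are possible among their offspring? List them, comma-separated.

Gametes from AA × AB give offspring ABO genotypes AA, AB, i.e. phenotypes A, AB.

A, AB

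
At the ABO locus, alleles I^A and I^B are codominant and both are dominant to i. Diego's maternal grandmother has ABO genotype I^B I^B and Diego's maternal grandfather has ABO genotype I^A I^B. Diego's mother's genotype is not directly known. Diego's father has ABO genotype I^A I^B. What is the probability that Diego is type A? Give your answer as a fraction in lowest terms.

Diego's mother's ABO genotype from I^B I^B × I^A I^B: 1/2 I^A I^B, 1/2 I^B I^B.
Crossing each possibility with the father I^A I^B and summing P(type A): 1/2·1/4 + 1/2·0 = 1/8.

1/8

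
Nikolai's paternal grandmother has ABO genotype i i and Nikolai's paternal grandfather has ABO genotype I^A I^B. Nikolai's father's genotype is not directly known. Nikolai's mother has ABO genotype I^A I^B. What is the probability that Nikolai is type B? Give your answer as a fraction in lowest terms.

3/8

Nikolai's father's ABO genotype from i i × I^A I^B: 1/2 I^A i, 1/2 I^B i.
Crossing each possibility with the mother I^A I^B and summing P(type B): 1/2·1/4 + 1/2·1/2 = 3/8.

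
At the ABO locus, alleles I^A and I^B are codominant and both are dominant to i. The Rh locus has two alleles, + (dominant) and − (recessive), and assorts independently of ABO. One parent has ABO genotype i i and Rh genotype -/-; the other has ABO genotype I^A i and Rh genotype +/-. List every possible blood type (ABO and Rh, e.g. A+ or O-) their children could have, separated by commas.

Gametes from i i × I^A i give offspring ABO genotypes I^A i, i i, i.e. phenotypes O, A.
Rh cross -/- × +/- → phenotypes Rh+, Rh-.
Combining independently: O+, O-, A+, A-.

O+, O-, A+, A-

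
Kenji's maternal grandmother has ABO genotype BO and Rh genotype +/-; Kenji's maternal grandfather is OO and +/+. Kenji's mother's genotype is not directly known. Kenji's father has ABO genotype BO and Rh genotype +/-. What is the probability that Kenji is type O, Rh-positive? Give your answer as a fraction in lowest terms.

21/64

Kenji's mother's ABO genotype from BO × OO: 1/2 BO, 1/2 OO.
Crossing each possibility with the father BO and summing P(type O): 1/2·1/4 + 1/2·1/2 = 3/8.
Similarly for Rh via the mother's Rh distribution: P(Rh+) = 7/8.
Independent loci: 3/8 × 7/8 = 21/64.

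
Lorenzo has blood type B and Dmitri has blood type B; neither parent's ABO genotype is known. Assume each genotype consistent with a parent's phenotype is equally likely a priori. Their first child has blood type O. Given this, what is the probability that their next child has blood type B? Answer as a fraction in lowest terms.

Possible genotypes: Lorenzo ∈ {BB, BO}; Dmitri ∈ {BB, BO}.
Weight each parental genotype pair by prior × P(type-O child):
  BO × BO: posterior weight 1; P(next child type B) = 3/4.
Weighted sum = 3/4.

3/4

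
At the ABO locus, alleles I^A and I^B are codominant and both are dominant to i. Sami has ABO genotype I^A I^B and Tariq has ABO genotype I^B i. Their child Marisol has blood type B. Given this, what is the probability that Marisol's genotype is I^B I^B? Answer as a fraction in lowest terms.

1/2

Cross I^A I^B × I^B i → 1/4 I^A I^B, 1/4 I^A i, 1/4 I^B I^B, 1/4 I^B i.
Type-B genotypes among offspring: I^B I^B (1/4), I^B i (1/4); total 1/2.
P(I^B I^B | type B) = (1/4) / (1/2) = 1/2.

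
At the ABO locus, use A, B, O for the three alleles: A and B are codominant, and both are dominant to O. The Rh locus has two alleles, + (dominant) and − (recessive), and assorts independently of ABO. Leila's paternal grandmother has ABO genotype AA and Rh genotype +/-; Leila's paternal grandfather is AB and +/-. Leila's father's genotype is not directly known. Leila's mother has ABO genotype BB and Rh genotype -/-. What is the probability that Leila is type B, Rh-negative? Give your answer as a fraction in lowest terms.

1/8

Leila's father's ABO genotype from AA × AB: 1/2 AA, 1/2 AB.
Crossing each possibility with the mother BB and summing P(type B): 1/2·0 + 1/2·1/2 = 1/4.
Similarly for Rh via the father's Rh distribution: P(Rh-) = 1/2.
Independent loci: 1/4 × 1/2 = 1/8.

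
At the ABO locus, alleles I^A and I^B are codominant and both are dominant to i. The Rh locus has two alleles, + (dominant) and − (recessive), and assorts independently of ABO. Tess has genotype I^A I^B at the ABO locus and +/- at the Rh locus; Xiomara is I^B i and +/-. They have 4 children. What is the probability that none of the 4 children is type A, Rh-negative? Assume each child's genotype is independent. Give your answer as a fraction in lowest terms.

50625/65536

ABO cross I^A I^B × I^B i → 1/4 A, 1/2 B, 1/4 AB.
Rh cross +/- × +/- → 3/4 Rh+, 1/4 Rh-; so P(type A, Rh-negative) = 1/4 × 1/4 = 1/16 per child.
P(not type A, Rh-negative) = 15/16 for one child; (15/16)^4 = 50625/65536.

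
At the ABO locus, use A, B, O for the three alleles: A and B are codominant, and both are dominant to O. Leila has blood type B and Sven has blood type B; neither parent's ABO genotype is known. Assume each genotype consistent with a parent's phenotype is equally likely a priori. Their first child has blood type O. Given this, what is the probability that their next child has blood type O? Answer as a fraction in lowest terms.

1/4

Possible genotypes: Leila ∈ {BB, BO}; Sven ∈ {BB, BO}.
Weight each parental genotype pair by prior × P(type-O child):
  BO × BO: posterior weight 1; P(next child type O) = 1/4.
Weighted sum = 1/4.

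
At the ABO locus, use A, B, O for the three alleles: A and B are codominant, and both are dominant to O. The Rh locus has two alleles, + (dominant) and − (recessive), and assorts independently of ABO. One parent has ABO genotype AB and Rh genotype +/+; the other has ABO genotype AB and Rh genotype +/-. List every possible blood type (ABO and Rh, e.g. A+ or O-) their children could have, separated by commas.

A+, B+, AB+

Gametes from AB × AB give offspring ABO genotypes AA, AB, BB, i.e. phenotypes A, B, AB.
Rh cross +/+ × +/- → phenotypes Rh+.
Combining independently: A+, B+, AB+.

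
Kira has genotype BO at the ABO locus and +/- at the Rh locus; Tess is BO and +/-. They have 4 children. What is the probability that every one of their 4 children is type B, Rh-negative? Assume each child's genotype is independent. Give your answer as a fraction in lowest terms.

81/65536

ABO cross BO × BO → 1/4 O, 3/4 B.
Rh cross +/- × +/- → 3/4 Rh+, 1/4 Rh-; so P(type B, Rh-negative) = 3/4 × 1/4 = 3/16 per child.
All 4 independent: (3/16)^4 = 81/65536.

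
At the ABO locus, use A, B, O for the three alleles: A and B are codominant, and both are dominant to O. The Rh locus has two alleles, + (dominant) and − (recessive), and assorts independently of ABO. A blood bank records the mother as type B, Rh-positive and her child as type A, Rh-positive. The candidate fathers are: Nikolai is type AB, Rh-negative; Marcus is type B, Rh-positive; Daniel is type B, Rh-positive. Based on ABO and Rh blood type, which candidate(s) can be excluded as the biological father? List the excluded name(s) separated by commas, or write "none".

Marcus, Daniel

A candidate is excluded only if no genotype consistent with his phenotype could produce a type A, Rh-positive child with a type B, Rh-positive mother.
Marcus (type B, Rh+): no genotype consistent with that phenotype can produce a type-A Rh+ child with a type-B mother.
Daniel (type B, Rh+): no genotype consistent with that phenotype can produce a type-A Rh+ child with a type-B mother.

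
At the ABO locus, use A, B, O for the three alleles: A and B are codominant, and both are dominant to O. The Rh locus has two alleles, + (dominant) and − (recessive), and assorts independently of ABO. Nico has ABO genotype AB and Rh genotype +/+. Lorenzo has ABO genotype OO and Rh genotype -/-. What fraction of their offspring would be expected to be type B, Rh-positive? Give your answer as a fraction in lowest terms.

1/2

ABO cross AB × OO → offspring phenotypes: 1/2 A, 1/2 B.
Rh cross +/+ × -/- → 1 Rh+.
Independent loci: P(type B, Rh-positive) = 1/2 × 1 = 1/2.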